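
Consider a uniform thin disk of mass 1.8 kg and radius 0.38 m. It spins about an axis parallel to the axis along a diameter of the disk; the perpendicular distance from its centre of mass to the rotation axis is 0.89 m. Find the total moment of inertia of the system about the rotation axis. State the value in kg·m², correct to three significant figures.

I_cm = (1/4)MR² = (1/4)(1.8)(0.38)² = 0.06498 kg·m²; centre at d = 0.89 m, so the parallel axis theorem gives I = 0.06498 + (1.8)(0.89)² = 1.4908 kg·m².

1.49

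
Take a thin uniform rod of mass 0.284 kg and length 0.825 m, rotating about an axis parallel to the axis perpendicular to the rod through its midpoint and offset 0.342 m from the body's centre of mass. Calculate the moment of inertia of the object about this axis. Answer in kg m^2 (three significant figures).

I_cm = (1/12)ML² = (1/12)(0.284)(0.825)² = 0.016108 kg m^2; centre at d = 0.342 m, so the parallel axis theorem gives I = 0.016108 + (0.284)(0.342)² = 0.049326 kg m^2.

0.0493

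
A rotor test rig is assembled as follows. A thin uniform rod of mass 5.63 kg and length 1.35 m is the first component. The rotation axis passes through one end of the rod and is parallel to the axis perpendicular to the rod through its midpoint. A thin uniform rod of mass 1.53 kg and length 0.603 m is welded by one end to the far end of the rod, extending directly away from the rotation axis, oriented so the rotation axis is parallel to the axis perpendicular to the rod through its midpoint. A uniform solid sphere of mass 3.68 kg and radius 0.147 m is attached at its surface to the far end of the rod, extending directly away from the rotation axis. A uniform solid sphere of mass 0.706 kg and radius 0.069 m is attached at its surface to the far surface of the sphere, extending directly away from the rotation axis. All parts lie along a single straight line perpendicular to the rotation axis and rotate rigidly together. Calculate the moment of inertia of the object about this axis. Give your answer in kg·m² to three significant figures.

Thin rod: I_cm = (1/12)ML² = (1/12)(5.63)(1.35)² = 0.85506 kg·m²; centre at d = 0.675 m, so I = I_cm + Md² gives I = 0.85506 + (5.63)(0.675)² = 3.4202 kg·m².
Thin rod: I_cm = (1/12)ML² = (1/12)(1.53)(0.603)² = 0.04636 kg·m²; centre at d = 0.675 + 0.675 + 0.3015 = 1.6515 m, so I = I_cm + Md² gives I = 0.04636 + (1.53)(1.6515)² = 4.2194 kg·m².
Solid sphere: I_cm = (2/5)MR² = (2/5)(3.68)(0.147)² = 0.031808 kg·m²; centre at d = 0.675 + 0.675 + 0.3015 + 0.3015 + 0.147 = 2.1 m, so I = I_cm + Md² gives I = 0.031808 + (3.68)(2.1)² = 16.261 kg·m².
Solid sphere: I_cm = (2/5)MR² = (2/5)(0.706)(0.069)² = 0.0013445 kg·m²; centre at d = 0.675 + 0.675 + 0.3015 + 0.3015 + 0.147 + 0.147 + 0.069 = 2.316 m, so I = I_cm + Md² gives I = 0.0013445 + (0.706)(2.316)² = 3.7882 kg·m².
Total I = 3.4202 + 4.2194 + 16.261 + 3.7882 = 27.688 kg·m².

27.7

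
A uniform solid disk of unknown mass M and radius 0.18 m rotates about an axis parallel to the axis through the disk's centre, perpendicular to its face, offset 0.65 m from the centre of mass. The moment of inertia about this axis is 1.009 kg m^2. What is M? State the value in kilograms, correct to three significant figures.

I = I_cm + Md² = (1/2)MR² + Md² = M·[0.5·(0.18)² + (0.65)²] = M·0.4387.
So M = 1.009 / 0.4387 = 2.3 kg.

2.30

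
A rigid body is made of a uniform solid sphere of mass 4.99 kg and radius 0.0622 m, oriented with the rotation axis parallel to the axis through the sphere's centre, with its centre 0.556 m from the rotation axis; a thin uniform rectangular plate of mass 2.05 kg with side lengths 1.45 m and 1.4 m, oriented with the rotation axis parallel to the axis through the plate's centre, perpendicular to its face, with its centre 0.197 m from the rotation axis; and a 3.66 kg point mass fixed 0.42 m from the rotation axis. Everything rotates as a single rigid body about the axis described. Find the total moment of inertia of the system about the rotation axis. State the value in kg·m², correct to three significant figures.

Solid sphere: I_cm = (2/5)MR² = (2/5)(4.99)(0.0622)² = 0.0077222 kg·m²; centre at d = 0.556 m, so I = I_cm + Md² gives I = 0.0077222 + (4.99)(0.556)² = 1.5503 kg·m².
Rectangular plate: I_cm = (1/12)M(a²+b²) = (1/12)(2.05)[(1.45)² + (1.4)²] = 0.69401 kg·m²; centre at d = 0.197 m, so I = I_cm + Md² gives I = 0.69401 + (2.05)(0.197)² = 0.77357 kg·m².
Point mass: I_cm = 0; centre at d = 0.42 m, so I = I_cm + Md² gives I = 0 + (3.66)(0.42)² = 0.64562 kg·m².
Total I = 1.5503 + 0.77357 + 0.64562 = 2.9695 kg·m².

2.97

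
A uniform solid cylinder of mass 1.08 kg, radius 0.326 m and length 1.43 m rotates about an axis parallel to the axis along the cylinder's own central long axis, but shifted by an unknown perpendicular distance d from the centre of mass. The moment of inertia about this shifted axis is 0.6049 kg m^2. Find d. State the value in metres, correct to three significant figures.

0.712

About the centre-of-mass axis, I_cm = (1/2)MR² = (1/2)(1.08)(0.326)² = 0.057389 kg m^2.
Parallel axis theorem: I = I_cm + Md², so Md² = 0.6049 − 0.057389 = 0.54751 kg m^2.
d = √(0.54751 / 1.08) = 0.71201 m.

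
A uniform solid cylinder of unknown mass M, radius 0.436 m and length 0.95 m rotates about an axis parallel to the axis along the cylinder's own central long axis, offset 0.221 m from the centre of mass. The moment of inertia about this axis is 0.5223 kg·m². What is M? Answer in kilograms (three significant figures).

I = I_cm + Md² = (1/2)MR² + Md² = M·[0.5·(0.436)² + (0.221)²] = M·0.14389.
So M = 0.5223 / 0.14389 = 3.6299 kg.

3.63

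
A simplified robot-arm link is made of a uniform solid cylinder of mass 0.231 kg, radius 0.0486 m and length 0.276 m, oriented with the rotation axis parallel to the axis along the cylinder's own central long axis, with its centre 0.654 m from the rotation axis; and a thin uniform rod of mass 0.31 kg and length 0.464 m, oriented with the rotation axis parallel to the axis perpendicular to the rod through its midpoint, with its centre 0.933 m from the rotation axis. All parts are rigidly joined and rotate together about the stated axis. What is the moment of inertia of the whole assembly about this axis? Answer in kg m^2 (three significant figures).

Solid cylinder: I_cm = (1/2)MR² = (1/2)(0.231)(0.0486)² = 0.00027281 kg m^2; centre at d = 0.654 m, so the parallel axis theorem gives I = 0.00027281 + (0.231)(0.654)² = 0.099075 kg m^2.
Thin rod: I_cm = (1/12)ML² = (1/12)(0.31)(0.464)² = 0.0055618 kg m^2; centre at d = 0.933 m, so the parallel axis theorem gives I = 0.0055618 + (0.31)(0.933)² = 0.27541 kg m^2.
Total I = 0.099075 + 0.27541 = 0.37449 kg m^2.

0.374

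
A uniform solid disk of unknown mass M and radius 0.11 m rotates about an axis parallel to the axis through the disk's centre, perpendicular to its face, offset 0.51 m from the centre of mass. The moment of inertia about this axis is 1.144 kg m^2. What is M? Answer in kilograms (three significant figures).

4.30

I = I_cm + Md² = (1/2)MR² + Md² = M·[0.5·(0.11)² + (0.51)²] = M·0.26615.
So M = 1.144 / 0.26615 = 4.2983 kg.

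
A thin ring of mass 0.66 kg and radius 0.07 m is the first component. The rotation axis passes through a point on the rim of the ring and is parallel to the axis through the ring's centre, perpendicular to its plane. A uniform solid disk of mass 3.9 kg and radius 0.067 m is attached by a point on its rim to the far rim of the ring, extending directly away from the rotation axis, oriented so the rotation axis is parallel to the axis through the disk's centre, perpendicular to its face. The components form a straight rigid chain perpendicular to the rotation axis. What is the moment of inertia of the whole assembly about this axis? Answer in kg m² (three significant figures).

Thin ring: I_cm = MR² = (0.66)(0.07)² = 0.003234 kg m²; centre at d = 0.07 m, so the parallel axis theorem gives I = 0.003234 + (0.66)(0.07)² = 0.006468 kg m².
Solid disk: I_cm = (1/2)MR² = (1/2)(3.9)(0.067)² = 0.0087536 kg m²; centre at d = 0.07 + 0.07 + 0.067 = 0.207 m, so the parallel axis theorem gives I = 0.0087536 + (3.9)(0.207)² = 0.17586 kg m².
Total I = 0.006468 + 0.17586 = 0.18233 kg m².

0.182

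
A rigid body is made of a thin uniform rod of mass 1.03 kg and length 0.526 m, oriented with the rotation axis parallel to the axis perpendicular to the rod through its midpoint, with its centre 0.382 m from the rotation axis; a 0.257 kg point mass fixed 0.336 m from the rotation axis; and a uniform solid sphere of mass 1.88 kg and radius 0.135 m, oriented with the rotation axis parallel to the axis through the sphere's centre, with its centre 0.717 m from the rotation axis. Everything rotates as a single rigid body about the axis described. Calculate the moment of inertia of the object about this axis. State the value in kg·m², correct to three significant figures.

1.18

Thin rod: I_cm = (1/12)ML² = (1/12)(1.03)(0.526)² = 0.023748 kg·m²; centre at d = 0.382 m, so I = I_cm + Md² gives I = 0.023748 + (1.03)(0.382)² = 0.17405 kg·m².
Point mass: I_cm = 0; centre at d = 0.336 m, so I = I_cm + Md² gives I = 0 + (0.257)(0.336)² = 0.029014 kg·m².
Solid sphere: I_cm = (2/5)MR² = (2/5)(1.88)(0.135)² = 0.013705 kg·m²; centre at d = 0.717 m, so I = I_cm + Md² gives I = 0.013705 + (1.88)(0.717)² = 0.98019 kg·m².
Total I = 0.17405 + 0.029014 + 0.98019 = 1.1833 kg·m².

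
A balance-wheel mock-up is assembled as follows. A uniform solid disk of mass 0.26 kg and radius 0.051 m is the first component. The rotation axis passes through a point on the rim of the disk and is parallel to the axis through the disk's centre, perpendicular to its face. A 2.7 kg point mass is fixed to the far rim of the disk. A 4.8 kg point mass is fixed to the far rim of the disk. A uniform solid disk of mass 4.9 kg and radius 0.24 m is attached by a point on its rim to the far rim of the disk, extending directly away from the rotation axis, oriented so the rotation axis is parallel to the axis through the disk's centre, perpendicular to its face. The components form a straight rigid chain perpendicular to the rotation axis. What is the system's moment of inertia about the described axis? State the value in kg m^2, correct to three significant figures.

0.793

Solid disk: I_cm = (1/2)MR² = (1/2)(0.26)(0.051)² = 0.00033813 kg m^2; centre at d = 0.051 m, so I = I_cm + Md² gives I = 0.00033813 + (0.26)(0.051)² = 0.0010144 kg m^2.
Point mass: I_cm = 0; centre at d = 0.051 + 0.051 = 0.102 m, so I = I_cm + Md² gives I = 0 + (2.7)(0.102)² = 0.028091 kg m^2.
Point mass: I_cm = 0; centre at d = 0.051 + 0.051 = 0.102 m, so I = I_cm + Md² gives I = 0 + (4.8)(0.102)² = 0.049939 kg m^2.
Solid disk: I_cm = (1/2)MR² = (1/2)(4.9)(0.24)² = 0.14112 kg m^2; centre at d = 0.051 + 0.051 + 0.24 = 0.342 m, so I = I_cm + Md² gives I = 0.14112 + (4.9)(0.342)² = 0.71424 kg m^2.
Total I = 0.0010144 + 0.028091 + 0.049939 + 0.71424 = 0.79329 kg m^2.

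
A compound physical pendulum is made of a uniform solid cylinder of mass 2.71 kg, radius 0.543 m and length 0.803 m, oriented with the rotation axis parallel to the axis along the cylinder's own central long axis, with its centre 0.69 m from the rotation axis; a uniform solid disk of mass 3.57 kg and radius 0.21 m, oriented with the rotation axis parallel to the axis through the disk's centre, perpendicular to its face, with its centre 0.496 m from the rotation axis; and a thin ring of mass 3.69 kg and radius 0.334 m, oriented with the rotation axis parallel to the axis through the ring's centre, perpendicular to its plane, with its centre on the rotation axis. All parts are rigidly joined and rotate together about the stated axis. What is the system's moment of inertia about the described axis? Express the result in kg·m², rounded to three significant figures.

Solid cylinder: I_cm = (1/2)MR² = (1/2)(2.71)(0.543)² = 0.39952 kg·m²; centre at d = 0.69 m, so I = I_cm + Md² gives I = 0.39952 + (2.71)(0.69)² = 1.6898 kg·m².
Solid disk: I_cm = (1/2)MR² = (1/2)(3.57)(0.21)² = 0.078718 kg·m²; centre at d = 0.496 m, so I = I_cm + Md² gives I = 0.078718 + (3.57)(0.496)² = 0.957 kg·m².
Thin ring: I_cm = MR² = (3.69)(0.334)² = 0.41164 kg·m²; axis through the centre, so I = 0.41164 kg·m².
Total I = 1.6898 + 0.957 + 0.41164 = 3.0584 kg·m².

3.06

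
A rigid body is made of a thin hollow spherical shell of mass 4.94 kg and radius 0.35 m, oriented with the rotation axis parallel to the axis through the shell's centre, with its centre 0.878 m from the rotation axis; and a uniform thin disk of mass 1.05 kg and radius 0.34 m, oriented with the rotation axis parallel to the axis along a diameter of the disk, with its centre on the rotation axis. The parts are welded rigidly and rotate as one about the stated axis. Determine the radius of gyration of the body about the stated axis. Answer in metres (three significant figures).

Spherical shell: I_cm = (2/3)MR² = (2/3)(4.94)(0.35)² = 0.40343 kg·m²; centre at d = 0.878 m, so I = I_cm + Md² gives I = 0.40343 + (4.94)(0.878)² = 4.2116 kg·m².
Thin disk: I_cm = (1/4)MR² = (1/4)(1.05)(0.34)² = 0.030345 kg·m²; axis through the centre, so I = 0.030345 kg·m².
Total I = 4.2419 kg·m²; total mass M = 5.99 kg.
k = √(I/M) = √(4.2419/5.99) = 0.84153 m.

0.842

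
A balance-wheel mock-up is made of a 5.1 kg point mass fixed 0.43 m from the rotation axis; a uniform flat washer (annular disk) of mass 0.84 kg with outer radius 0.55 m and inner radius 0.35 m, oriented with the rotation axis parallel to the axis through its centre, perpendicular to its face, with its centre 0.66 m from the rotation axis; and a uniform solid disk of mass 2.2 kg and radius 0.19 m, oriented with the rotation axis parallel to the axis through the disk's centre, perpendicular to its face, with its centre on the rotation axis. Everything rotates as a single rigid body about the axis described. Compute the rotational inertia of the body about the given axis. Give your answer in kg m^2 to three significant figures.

Point mass: I_cm = 0; centre at d = 0.43 m, so the parallel axis theorem gives I = 0 + (5.1)(0.43)² = 0.94299 kg m^2.
Annular disk: I_cm = (1/2)M(R²+r²) = (1/2)(0.84)[(0.55)² + (0.35)²] = 0.1785 kg m^2; centre at d = 0.66 m, so the parallel axis theorem gives I = 0.1785 + (0.84)(0.66)² = 0.5444 kg m^2.
Solid disk: I_cm = (1/2)MR² = (1/2)(2.2)(0.19)² = 0.03971 kg m^2; axis through the centre, so I = 0.03971 kg m^2.
Total I = 0.94299 + 0.5444 + 0.03971 = 1.5271 kg m^2.

1.53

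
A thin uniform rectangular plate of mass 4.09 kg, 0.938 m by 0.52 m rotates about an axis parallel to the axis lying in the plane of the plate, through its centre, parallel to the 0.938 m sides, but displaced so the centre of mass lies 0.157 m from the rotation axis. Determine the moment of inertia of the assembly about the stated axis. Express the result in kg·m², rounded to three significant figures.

0.193

I_cm = (1/12)Mb² = (1/12)(4.09)(0.52)² = 0.092161 kg·m²; centre at d = 0.157 m, so I = I_cm + Md² gives I = 0.092161 + (4.09)(0.157)² = 0.19298 kg·m².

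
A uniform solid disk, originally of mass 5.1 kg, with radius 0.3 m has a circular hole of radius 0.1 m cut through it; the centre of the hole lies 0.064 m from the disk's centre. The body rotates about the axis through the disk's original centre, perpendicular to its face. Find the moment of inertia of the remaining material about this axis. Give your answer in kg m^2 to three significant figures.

0.224

Unpierced body about its centre: I₀ = (1/2)MR² = (1/2)(5.1)(0.3)² = 0.2295 kg m^2.
The removed disk has mass m = M·(r/R)² = (5.1)(0.1/0.3)² = 0.56667 kg (same uniform areal density).
Its moment of inertia about the rotation axis (parallel-axis theorem): I_hole = (1/2)mr² + md² = (1/2)(0.56667)(0.1)² + (0.56667)(0.064)² = 0.0051544 kg m^2.
Treating the hole as negative mass, I = I₀ − I_hole = 0.2295 − 0.0051544 = 0.22435 kg m^2.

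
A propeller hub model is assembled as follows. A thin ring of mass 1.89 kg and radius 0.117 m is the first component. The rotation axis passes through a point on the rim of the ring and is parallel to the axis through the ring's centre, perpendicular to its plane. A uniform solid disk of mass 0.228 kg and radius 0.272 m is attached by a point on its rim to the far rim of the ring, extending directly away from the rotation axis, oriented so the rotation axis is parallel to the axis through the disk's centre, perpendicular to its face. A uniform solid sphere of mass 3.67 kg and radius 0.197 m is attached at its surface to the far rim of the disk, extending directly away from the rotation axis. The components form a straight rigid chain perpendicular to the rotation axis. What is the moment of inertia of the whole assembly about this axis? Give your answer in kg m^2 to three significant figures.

3.66

Thin ring: I_cm = MR² = (1.89)(0.117)² = 0.025872 kg m^2; centre at d = 0.117 m, so I = I_cm + Md² gives I = 0.025872 + (1.89)(0.117)² = 0.051744 kg m^2.
Solid disk: I_cm = (1/2)MR² = (1/2)(0.228)(0.272)² = 0.0084342 kg m^2; centre at d = 0.117 + 0.117 + 0.272 = 0.506 m, so I = I_cm + Md² gives I = 0.0084342 + (0.228)(0.506)² = 0.06681 kg m^2.
Solid sphere: I_cm = (2/5)MR² = (2/5)(3.67)(0.197)² = 0.056972 kg m^2; centre at d = 0.117 + 0.117 + 0.272 + 0.272 + 0.197 = 0.975 m, so I = I_cm + Md² gives I = 0.056972 + (3.67)(0.975)² = 3.5458 kg m^2.
Total I = 0.051744 + 0.06681 + 3.5458 = 3.6643 kg m^2.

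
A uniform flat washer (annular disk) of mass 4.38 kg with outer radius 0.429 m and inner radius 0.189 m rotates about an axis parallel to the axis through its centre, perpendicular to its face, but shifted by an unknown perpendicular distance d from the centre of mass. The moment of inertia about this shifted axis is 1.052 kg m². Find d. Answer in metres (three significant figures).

About the centre-of-mass axis, I_cm = (1/2)M(R²+r²) = (1/2)(4.38)[(0.429)² + (0.189)²] = 0.48128 kg m².
Parallel axis theorem: I = I_cm + Md², so Md² = 1.052 − 0.48128 = 0.57072 kg m².
d = √(0.57072 / 4.38) = 0.36097 m.

0.361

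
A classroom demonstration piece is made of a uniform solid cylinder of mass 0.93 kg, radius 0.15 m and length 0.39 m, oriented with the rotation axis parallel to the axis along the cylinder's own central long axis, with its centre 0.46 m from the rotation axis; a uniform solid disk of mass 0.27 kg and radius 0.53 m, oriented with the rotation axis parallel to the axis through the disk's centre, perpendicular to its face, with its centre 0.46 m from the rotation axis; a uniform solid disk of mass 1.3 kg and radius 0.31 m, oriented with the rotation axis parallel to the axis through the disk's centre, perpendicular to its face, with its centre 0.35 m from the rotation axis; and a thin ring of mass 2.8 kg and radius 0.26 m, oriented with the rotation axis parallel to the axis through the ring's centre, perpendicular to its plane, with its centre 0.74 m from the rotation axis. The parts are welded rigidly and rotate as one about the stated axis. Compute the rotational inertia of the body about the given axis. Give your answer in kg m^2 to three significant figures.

Solid cylinder: I_cm = (1/2)MR² = (1/2)(0.93)(0.15)² = 0.010462 kg m^2; centre at d = 0.46 m, so the parallel axis theorem gives I = 0.010462 + (0.93)(0.46)² = 0.20725 kg m^2.
Solid disk: I_cm = (1/2)MR² = (1/2)(0.27)(0.53)² = 0.037922 kg m^2; centre at d = 0.46 m, so the parallel axis theorem gives I = 0.037922 + (0.27)(0.46)² = 0.095054 kg m^2.
Solid disk: I_cm = (1/2)MR² = (1/2)(1.3)(0.31)² = 0.062465 kg m^2; centre at d = 0.35 m, so the parallel axis theorem gives I = 0.062465 + (1.3)(0.35)² = 0.22171 kg m^2.
Thin ring: I_cm = MR² = (2.8)(0.26)² = 0.18928 kg m^2; centre at d = 0.74 m, so the parallel axis theorem gives I = 0.18928 + (2.8)(0.74)² = 1.7226 kg m^2.
Total I = 0.20725 + 0.095054 + 0.22171 + 1.7226 = 2.2466 kg m^2.

2.25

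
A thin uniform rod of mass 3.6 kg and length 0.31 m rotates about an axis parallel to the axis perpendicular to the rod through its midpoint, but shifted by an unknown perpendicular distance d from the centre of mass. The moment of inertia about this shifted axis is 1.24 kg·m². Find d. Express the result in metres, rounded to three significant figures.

0.580

About the centre-of-mass axis, I_cm = (1/12)ML² = (1/12)(3.6)(0.31)² = 0.02883 kg·m².
Parallel axis theorem: I = I_cm + Md², so Md² = 1.24 − 0.02883 = 1.2112 kg·m².
d = √(1.2112 / 3.6) = 0.58003 m.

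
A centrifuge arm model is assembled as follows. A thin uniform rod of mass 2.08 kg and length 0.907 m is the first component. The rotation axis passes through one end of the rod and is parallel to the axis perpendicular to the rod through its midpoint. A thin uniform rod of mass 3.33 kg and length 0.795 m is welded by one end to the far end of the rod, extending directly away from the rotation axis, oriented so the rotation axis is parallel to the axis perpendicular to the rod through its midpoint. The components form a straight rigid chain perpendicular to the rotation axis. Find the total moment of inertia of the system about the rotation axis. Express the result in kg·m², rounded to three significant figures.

Thin rod: I_cm = (1/12)ML² = (1/12)(2.08)(0.907)² = 0.14259 kg·m²; centre at d = 0.4535 m, so I = I_cm + Md² gives I = 0.14259 + (2.08)(0.4535)² = 0.57037 kg·m².
Thin rod: I_cm = (1/12)ML² = (1/12)(3.33)(0.795)² = 0.17539 kg·m²; centre at d = 0.4535 + 0.4535 + 0.3975 = 1.3045 m, so I = I_cm + Md² gives I = 0.17539 + (3.33)(1.3045)² = 5.8421 kg·m².
Total I = 0.57037 + 5.8421 = 6.4125 kg·m².

6.41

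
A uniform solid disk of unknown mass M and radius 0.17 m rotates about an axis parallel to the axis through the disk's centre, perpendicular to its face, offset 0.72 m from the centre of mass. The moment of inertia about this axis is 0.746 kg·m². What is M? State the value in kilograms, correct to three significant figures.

I = I_cm + Md² = (1/2)MR² + Md² = M·[0.5·(0.17)² + (0.72)²] = M·0.53285.
So M = 0.746 / 0.53285 = 1.4 kg.

1.40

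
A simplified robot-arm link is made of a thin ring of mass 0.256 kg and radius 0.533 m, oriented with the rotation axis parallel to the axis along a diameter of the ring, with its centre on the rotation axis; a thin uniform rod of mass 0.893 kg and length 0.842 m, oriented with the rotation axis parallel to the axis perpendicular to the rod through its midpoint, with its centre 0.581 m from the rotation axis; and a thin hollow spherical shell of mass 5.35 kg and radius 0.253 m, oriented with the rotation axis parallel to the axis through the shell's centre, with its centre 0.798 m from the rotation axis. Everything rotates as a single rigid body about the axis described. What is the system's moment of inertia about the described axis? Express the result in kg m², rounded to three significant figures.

Thin ring: I_cm = (1/2)MR² = (1/2)(0.256)(0.533)² = 0.036363 kg m²; axis through the centre, so I = 0.036363 kg m².
Thin rod: I_cm = (1/12)ML² = (1/12)(0.893)(0.842)² = 0.052759 kg m²; centre at d = 0.581 m, so I = I_cm + Md² gives I = 0.052759 + (0.893)(0.581)² = 0.3542 kg m².
Spherical shell: I_cm = (2/3)MR² = (2/3)(5.35)(0.253)² = 0.2283 kg m²; centre at d = 0.798 m, so I = I_cm + Md² gives I = 0.2283 + (5.35)(0.798)² = 3.6352 kg m².
Total I = 0.036363 + 0.3542 + 3.6352 = 4.0258 kg m².

4.03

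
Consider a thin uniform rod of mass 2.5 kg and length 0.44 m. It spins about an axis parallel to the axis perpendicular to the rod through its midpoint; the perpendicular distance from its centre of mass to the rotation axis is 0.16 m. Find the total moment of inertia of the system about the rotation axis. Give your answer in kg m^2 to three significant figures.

I_cm = (1/12)ML² = (1/12)(2.5)(0.44)² = 0.040333 kg m^2; centre at d = 0.16 m, so the parallel axis theorem gives I = 0.040333 + (2.5)(0.16)² = 0.10433 kg m^2.

0.104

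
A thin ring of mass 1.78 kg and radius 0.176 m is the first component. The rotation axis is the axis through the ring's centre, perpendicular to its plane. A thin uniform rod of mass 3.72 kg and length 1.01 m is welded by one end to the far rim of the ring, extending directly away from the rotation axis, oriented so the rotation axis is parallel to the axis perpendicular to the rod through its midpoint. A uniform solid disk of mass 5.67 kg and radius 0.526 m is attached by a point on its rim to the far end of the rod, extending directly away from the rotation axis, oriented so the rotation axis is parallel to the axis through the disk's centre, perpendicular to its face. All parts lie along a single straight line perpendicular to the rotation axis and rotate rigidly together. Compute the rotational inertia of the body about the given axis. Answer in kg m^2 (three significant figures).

Thin ring: I_cm = MR² = (1.78)(0.176)² = 0.055137 kg m^2; axis through the centre, so I = 0.055137 kg m^2.
Thin rod: I_cm = (1/12)ML² = (1/12)(3.72)(1.01)² = 0.31623 kg m^2; centre at d = 0.176 + 0.505 = 0.681 m, so the parallel axis theorem gives I = 0.31623 + (3.72)(0.681)² = 2.0414 kg m^2.
Solid disk: I_cm = (1/2)MR² = (1/2)(5.67)(0.526)² = 0.78438 kg m^2; centre at d = 0.176 + 0.505 + 0.505 + 0.526 = 1.712 m, so the parallel axis theorem gives I = 0.78438 + (5.67)(1.712)² = 17.403 kg m^2.
Total I = 0.055137 + 2.0414 + 17.403 = 19.499 kg m^2.

19.5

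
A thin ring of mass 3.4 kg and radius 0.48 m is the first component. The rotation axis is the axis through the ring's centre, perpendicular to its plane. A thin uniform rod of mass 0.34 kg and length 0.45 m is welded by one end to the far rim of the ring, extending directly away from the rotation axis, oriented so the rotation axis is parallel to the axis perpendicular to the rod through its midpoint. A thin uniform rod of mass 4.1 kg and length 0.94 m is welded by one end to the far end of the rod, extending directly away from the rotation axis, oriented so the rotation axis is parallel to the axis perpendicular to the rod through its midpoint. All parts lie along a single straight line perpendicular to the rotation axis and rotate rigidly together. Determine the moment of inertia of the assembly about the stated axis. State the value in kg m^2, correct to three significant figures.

Thin ring: I_cm = MR² = (3.4)(0.48)² = 0.78336 kg m^2; axis through the centre, so I = 0.78336 kg m^2.
Thin rod: I_cm = (1/12)ML² = (1/12)(0.34)(0.45)² = 0.0057375 kg m^2; centre at d = 0.48 + 0.225 = 0.705 m, so the parallel axis theorem gives I = 0.0057375 + (0.34)(0.705)² = 0.17473 kg m^2.
Thin rod: I_cm = (1/12)ML² = (1/12)(4.1)(0.94)² = 0.3019 kg m^2; centre at d = 0.48 + 0.225 + 0.225 + 0.47 = 1.4 m, so the parallel axis theorem gives I = 0.3019 + (4.1)(1.4)² = 8.3379 kg m^2.
Total I = 0.78336 + 0.17473 + 8.3379 = 9.296 kg m^2.

9.30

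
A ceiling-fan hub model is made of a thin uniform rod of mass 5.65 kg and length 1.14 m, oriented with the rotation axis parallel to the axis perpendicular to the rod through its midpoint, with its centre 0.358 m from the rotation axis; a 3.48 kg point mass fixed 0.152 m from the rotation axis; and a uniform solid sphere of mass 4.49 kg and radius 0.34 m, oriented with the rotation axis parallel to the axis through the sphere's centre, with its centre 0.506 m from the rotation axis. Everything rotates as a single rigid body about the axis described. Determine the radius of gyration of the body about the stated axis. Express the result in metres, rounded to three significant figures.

Thin rod: I_cm = (1/12)ML² = (1/12)(5.65)(1.14)² = 0.61189 kg m²; centre at d = 0.358 m, so I = I_cm + Md² gives I = 0.61189 + (5.65)(0.358)² = 1.336 kg m².
Point mass: I_cm = 0; centre at d = 0.152 m, so I = I_cm + Md² gives I = 0 + (3.48)(0.152)² = 0.080402 kg m².
Solid sphere: I_cm = (2/5)MR² = (2/5)(4.49)(0.34)² = 0.20762 kg m²; centre at d = 0.506 m, so I = I_cm + Md² gives I = 0.20762 + (4.49)(0.506)² = 1.3572 kg m².
Total I = 2.7736 kg m²; total mass M = 13.62 kg.
k = √(I/M) = √(2.7736/13.62) = 0.45127 m.

0.451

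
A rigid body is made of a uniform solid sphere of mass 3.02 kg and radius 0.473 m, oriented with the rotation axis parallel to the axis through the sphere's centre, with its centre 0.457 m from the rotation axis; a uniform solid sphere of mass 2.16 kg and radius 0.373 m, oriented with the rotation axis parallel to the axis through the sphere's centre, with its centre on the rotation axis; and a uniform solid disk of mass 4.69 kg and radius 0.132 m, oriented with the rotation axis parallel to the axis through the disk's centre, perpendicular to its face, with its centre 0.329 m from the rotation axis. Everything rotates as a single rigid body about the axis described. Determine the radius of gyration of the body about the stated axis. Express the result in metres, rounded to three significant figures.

Solid sphere: I_cm = (2/5)MR² = (2/5)(3.02)(0.473)² = 0.27026 kg m²; centre at d = 0.457 m, so the parallel axis theorem gives I = 0.27026 + (3.02)(0.457)² = 0.90099 kg m².
Solid sphere: I_cm = (2/5)MR² = (2/5)(2.16)(0.373)² = 0.12021 kg m²; axis through the centre, so I = 0.12021 kg m².
Solid disk: I_cm = (1/2)MR² = (1/2)(4.69)(0.132)² = 0.040859 kg m²; centre at d = 0.329 m, so the parallel axis theorem gives I = 0.040859 + (4.69)(0.329)² = 0.54851 kg m².
Total I = 1.5697 kg m²; total mass M = 9.87 kg.
k = √(I/M) = √(1.5697/9.87) = 0.3988 m.

0.399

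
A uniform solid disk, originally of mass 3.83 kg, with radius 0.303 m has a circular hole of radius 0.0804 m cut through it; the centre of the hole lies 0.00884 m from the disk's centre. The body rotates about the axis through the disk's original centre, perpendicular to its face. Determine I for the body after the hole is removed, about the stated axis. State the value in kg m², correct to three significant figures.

0.175

Unpierced body about its centre: I₀ = (1/2)MR² = (1/2)(3.83)(0.303)² = 0.17581 kg m².
The removed disk has mass m = M·(r/R)² = (3.83)(0.0804/0.303)² = 0.26967 kg (same uniform areal density).
Its moment of inertia about the rotation axis (parallel-axis theorem): I_hole = (1/2)mr² + md² = (1/2)(0.26967)(0.0804)² + (0.26967)(0.00884)² = 0.00089265 kg m².
Treating the hole as negative mass, I = I₀ − I_hole = 0.17581 − 0.00089265 = 0.17492 kg m².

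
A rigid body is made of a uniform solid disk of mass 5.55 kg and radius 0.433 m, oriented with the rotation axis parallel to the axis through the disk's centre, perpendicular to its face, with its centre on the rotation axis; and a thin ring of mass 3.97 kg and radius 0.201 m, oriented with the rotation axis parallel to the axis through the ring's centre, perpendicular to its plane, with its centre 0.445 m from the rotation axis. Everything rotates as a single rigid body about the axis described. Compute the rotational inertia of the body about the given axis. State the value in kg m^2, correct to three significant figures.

Solid disk: I_cm = (1/2)MR² = (1/2)(5.55)(0.433)² = 0.52028 kg m^2; axis through the centre, so I = 0.52028 kg m^2.
Thin ring: I_cm = MR² = (3.97)(0.201)² = 0.16039 kg m^2; centre at d = 0.445 m, so the parallel axis theorem gives I = 0.16039 + (3.97)(0.445)² = 0.94655 kg m^2.
Total I = 0.52028 + 0.94655 = 1.4668 kg m^2.

1.47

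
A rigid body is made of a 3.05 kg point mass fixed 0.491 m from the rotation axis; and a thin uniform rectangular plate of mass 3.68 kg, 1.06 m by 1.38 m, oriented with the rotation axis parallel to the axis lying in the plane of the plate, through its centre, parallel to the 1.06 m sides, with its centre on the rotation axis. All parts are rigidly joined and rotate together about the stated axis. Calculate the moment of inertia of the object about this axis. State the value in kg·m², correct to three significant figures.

1.32

Point mass: I_cm = 0; centre at d = 0.491 m, so I = I_cm + Md² gives I = 0 + (3.05)(0.491)² = 0.7353 kg·m².
Rectangular plate: I_cm = (1/12)Mb² = (1/12)(3.68)(1.38)² = 0.58402 kg·m²; axis through the centre, so I = 0.58402 kg·m².
Total I = 0.7353 + 0.58402 = 1.3193 kg·m².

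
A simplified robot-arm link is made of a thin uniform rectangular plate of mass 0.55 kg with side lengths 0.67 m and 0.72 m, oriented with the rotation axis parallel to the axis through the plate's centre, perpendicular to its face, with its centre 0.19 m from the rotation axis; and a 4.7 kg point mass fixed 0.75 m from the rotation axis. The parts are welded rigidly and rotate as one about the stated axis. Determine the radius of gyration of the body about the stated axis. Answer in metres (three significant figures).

Rectangular plate: I_cm = (1/12)M(a²+b²) = (1/12)(0.55)[(0.67)² + (0.72)²] = 0.044335 kg m²; centre at d = 0.19 m, so I = I_cm + Md² gives I = 0.044335 + (0.55)(0.19)² = 0.06419 kg m².
Point mass: I_cm = 0; centre at d = 0.75 m, so I = I_cm + Md² gives I = 0 + (4.7)(0.75)² = 2.6438 kg m².
Total I = 2.7079 kg m²; total mass M = 5.25 kg.
k = √(I/M) = √(2.7079/5.25) = 0.71819 m.

0.718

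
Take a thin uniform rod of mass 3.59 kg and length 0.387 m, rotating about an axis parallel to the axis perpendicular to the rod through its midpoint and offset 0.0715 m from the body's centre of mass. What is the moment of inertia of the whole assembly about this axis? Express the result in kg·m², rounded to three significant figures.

I_cm = (1/12)ML² = (1/12)(3.59)(0.387)² = 0.044806 kg·m²; centre at d = 0.0715 m, so the parallel axis theorem gives I = 0.044806 + (3.59)(0.0715)² = 0.063159 kg·m².

0.0632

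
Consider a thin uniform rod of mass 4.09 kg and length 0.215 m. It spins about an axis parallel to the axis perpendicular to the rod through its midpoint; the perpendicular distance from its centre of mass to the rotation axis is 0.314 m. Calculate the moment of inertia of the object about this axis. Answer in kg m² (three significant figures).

0.419

I_cm = (1/12)ML² = (1/12)(4.09)(0.215)² = 0.015755 kg m²; centre at d = 0.314 m, so I = I_cm + Md² gives I = 0.015755 + (4.09)(0.314)² = 0.41901 kg m².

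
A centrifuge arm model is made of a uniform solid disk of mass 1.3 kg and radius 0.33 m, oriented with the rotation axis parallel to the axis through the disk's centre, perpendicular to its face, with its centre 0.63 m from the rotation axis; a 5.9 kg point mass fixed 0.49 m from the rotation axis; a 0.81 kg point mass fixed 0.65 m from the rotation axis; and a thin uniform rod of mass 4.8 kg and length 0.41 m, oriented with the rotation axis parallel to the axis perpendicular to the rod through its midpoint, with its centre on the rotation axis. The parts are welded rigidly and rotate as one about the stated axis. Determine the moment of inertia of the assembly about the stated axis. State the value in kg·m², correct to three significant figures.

2.41

Solid disk: I_cm = (1/2)MR² = (1/2)(1.3)(0.33)² = 0.070785 kg·m²; centre at d = 0.63 m, so the parallel axis theorem gives I = 0.070785 + (1.3)(0.63)² = 0.58676 kg·m².
Point mass: I_cm = 0; centre at d = 0.49 m, so the parallel axis theorem gives I = 0 + (5.9)(0.49)² = 1.4166 kg·m².
Point mass: I_cm = 0; centre at d = 0.65 m, so the parallel axis theorem gives I = 0 + (0.81)(0.65)² = 0.34223 kg·m².
Thin rod: I_cm = (1/12)ML² = (1/12)(4.8)(0.41)² = 0.06724 kg·m²; axis through the centre, so I = 0.06724 kg·m².
Total I = 0.58676 + 1.4166 + 0.34223 + 0.06724 = 2.4128 kg·m².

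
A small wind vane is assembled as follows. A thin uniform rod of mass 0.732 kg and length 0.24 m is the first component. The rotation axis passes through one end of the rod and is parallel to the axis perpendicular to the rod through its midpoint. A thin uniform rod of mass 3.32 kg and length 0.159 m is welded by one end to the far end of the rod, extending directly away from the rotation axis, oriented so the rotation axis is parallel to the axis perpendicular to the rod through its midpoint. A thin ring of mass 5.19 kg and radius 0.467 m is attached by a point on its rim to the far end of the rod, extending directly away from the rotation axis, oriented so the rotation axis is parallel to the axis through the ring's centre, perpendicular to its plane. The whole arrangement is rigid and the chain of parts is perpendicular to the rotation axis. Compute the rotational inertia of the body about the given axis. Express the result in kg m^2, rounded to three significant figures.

5.38

Thin rod: I_cm = (1/12)ML² = (1/12)(0.732)(0.24)² = 0.0035136 kg m^2; centre at d = 0.12 m, so I = I_cm + Md² gives I = 0.0035136 + (0.732)(0.12)² = 0.014054 kg m^2.
Thin rod: I_cm = (1/12)ML² = (1/12)(3.32)(0.159)² = 0.0069944 kg m^2; centre at d = 0.12 + 0.12 + 0.0795 = 0.3195 m, so I = I_cm + Md² gives I = 0.0069944 + (3.32)(0.3195)² = 0.3459 kg m^2.
Thin ring: I_cm = MR² = (5.19)(0.467)² = 1.1319 kg m^2; centre at d = 0.12 + 0.12 + 0.0795 + 0.0795 + 0.467 = 0.866 m, so I = I_cm + Md² gives I = 1.1319 + (5.19)(0.866)² = 5.0242 kg m^2.
Total I = 0.014054 + 0.3459 + 5.0242 = 5.3841 kg m^2.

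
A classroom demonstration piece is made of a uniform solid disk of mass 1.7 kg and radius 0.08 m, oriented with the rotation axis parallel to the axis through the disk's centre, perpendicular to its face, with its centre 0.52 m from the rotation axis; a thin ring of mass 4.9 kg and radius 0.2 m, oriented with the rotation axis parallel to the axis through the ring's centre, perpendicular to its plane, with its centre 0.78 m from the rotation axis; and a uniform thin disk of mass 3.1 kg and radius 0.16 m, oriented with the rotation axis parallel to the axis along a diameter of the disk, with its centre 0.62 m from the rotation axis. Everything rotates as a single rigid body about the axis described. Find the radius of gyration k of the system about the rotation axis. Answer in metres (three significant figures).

0.707

Solid disk: I_cm = (1/2)MR² = (1/2)(1.7)(0.08)² = 0.00544 kg m^2; centre at d = 0.52 m, so I = I_cm + Md² gives I = 0.00544 + (1.7)(0.52)² = 0.46512 kg m^2.
Thin ring: I_cm = MR² = (4.9)(0.2)² = 0.196 kg m^2; centre at d = 0.78 m, so I = I_cm + Md² gives I = 0.196 + (4.9)(0.78)² = 3.1772 kg m^2.
Thin disk: I_cm = (1/4)MR² = (1/4)(3.1)(0.16)² = 0.01984 kg m^2; centre at d = 0.62 m, so I = I_cm + Md² gives I = 0.01984 + (3.1)(0.62)² = 1.2115 kg m^2.
Total I = 4.8538 kg m^2; total mass M = 9.7 kg.
k = √(I/M) = √(4.8538/9.7) = 0.70738 m.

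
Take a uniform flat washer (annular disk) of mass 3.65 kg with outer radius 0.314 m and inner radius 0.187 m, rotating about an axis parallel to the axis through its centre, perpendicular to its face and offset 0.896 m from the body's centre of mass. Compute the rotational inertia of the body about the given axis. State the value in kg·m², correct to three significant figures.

I_cm = (1/2)M(R²+r²) = (1/2)(3.65)[(0.314)² + (0.187)²] = 0.24376 kg·m²; centre at d = 0.896 m, so I = I_cm + Md² gives I = 0.24376 + (3.65)(0.896)² = 3.174 kg·m².

3.17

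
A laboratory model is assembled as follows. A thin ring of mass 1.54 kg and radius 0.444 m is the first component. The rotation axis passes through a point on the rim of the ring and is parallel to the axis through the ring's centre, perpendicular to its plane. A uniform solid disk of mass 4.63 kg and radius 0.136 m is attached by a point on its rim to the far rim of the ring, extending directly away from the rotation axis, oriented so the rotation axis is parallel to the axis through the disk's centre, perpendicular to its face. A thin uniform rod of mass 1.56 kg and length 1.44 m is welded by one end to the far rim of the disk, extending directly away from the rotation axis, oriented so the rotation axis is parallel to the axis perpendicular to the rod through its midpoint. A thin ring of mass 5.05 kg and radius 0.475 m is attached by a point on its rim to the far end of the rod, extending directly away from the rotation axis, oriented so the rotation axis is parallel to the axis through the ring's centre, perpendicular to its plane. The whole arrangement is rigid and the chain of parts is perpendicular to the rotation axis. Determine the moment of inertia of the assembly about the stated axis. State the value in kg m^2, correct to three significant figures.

60.2

Thin ring: I_cm = MR² = (1.54)(0.444)² = 0.30359 kg m^2; centre at d = 0.444 m, so I = I_cm + Md² gives I = 0.30359 + (1.54)(0.444)² = 0.60718 kg m^2.
Solid disk: I_cm = (1/2)MR² = (1/2)(4.63)(0.136)² = 0.042818 kg m^2; centre at d = 0.444 + 0.444 + 0.136 = 1.024 m, so I = I_cm + Md² gives I = 0.042818 + (4.63)(1.024)² = 4.8977 kg m^2.
Thin rod: I_cm = (1/12)ML² = (1/12)(1.56)(1.44)² = 0.26957 kg m^2; centre at d = 0.444 + 0.444 + 0.136 + 0.136 + 0.72 = 1.88 m, so I = I_cm + Md² gives I = 0.26957 + (1.56)(1.88)² = 5.7832 kg m^2.
Thin ring: I_cm = MR² = (5.05)(0.475)² = 1.1394 kg m^2; centre at d = 0.444 + 0.444 + 0.136 + 0.136 + 0.72 + 0.72 + 0.475 = 3.075 m, so I = I_cm + Md² gives I = 1.1394 + (5.05)(3.075)² = 48.89 kg m^2.
Total I = 0.60718 + 4.8977 + 5.7832 + 48.89 = 60.178 kg m^2.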